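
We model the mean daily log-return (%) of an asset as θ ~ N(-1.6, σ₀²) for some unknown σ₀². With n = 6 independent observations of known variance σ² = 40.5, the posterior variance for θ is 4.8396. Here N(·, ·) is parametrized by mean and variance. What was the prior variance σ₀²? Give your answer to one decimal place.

For the Normal–Normal model with known σ², precisions add: τ_n = τ₀ + n/σ².
So 1/σ₀² = 1/4.8396 − 6/40.5 = 0.206629 − 0.148148 = 0.058481.
Hence σ₀² = 1/0.058481 ≈ 17.1.

σ₀² = 17.1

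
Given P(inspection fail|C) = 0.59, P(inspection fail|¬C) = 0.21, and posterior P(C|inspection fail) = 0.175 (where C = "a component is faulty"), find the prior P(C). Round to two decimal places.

P(C) = 0.07

In odds form, posterior odds = prior odds × likelihood ratio, so prior odds = posterior odds ÷ LR.
Posterior odds = 0.175/(1−0.175) = 0.2121. LR = 0.59/0.21 = 2.8095.
Prior odds = 0.2121/2.8095 = 0.0755, so P(C) = 0.0755/(1+0.0755) ≈ 0.07.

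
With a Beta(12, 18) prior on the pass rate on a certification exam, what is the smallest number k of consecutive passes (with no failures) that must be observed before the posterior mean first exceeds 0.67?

After k passes and 0 failures the posterior is Beta(12+k, 18), with mean (12+k)/(12+18+k).
Set (12+k)/(30+k) > 0.67 and solve: k > (0.67·30 − 12)/(1 − 0.67) = 24.545.
The smallest integer exceeding 24.545 is 25, and checking k=25: (37)/(55) = 0.6727 > 0.67.

k = 25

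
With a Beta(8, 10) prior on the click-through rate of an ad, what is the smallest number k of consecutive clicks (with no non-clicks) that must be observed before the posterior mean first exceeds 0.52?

After k clicks and 0 non-clicks the posterior is Beta(8+k, 10), with mean (8+k)/(8+10+k).
Set (8+k)/(18+k) > 0.52 and solve: k > (0.52·18 − 8)/(1 − 0.52) = 2.833.
The smallest integer exceeding 2.833 is 3, and checking k=3: (11)/(21) = 0.5238 > 0.52.

k = 3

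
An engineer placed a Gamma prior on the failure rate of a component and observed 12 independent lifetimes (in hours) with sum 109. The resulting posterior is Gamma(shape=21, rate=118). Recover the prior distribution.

Gamma(shape=9, rate=9)

Gamma–exponential conjugacy: posterior shape = α + n, posterior rate = β + Σtᵢ.
So α = 21 − 12 = 9 and β = 118 − 109 = 9.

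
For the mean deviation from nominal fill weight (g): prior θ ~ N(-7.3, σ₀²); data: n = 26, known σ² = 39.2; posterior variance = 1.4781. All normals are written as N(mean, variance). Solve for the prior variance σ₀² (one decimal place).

σ₀² = 75.3

Posterior precision equals prior precision plus data precision: 1/σ_n² = 1/σ₀² + n/σ².
So 1/σ₀² = 1/1.4781 − 26/39.2 = 0.676544 − 0.663265 = 0.013279.
Hence σ₀² = 1/0.013279 ≈ 75.3.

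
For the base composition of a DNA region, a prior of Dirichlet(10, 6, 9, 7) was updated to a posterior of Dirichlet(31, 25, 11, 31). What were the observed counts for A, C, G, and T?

counts (21, 19, 2, 24)

For a Dirichlet(α) prior with multinomial counts c, the posterior is Dirichlet(α + c) componentwise.
Counts are posterior − prior componentwise: 31−10=21, 25−6=19, 11−9=2, 31−7=24.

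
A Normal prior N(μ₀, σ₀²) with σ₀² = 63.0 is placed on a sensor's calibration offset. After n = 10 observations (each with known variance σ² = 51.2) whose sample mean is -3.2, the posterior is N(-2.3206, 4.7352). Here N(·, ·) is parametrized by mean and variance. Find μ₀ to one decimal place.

With known observation variance, the Normal–Normal posterior has precision τ_n = τ₀ + n/σ² and mean μ_n = (τ₀μ₀ + (n/σ²)x̄)/τ_n.
Here τ₀ = 1/63.0 = 0.015873 and τ_data = 10/51.2 = 0.195312, so τ_n = 0.211185.
Rearranging for μ₀: μ₀ = (μ_n·τ_n − τ_data·x̄)/τ₀ = (-2.3206·0.211185 − 0.195312·-3.2) / 0.015873 = 0.134922/0.015873 ≈ 8.5.

μ₀ = 8.5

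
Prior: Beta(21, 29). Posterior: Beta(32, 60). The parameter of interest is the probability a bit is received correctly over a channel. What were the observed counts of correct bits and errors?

A Beta(a, b) prior with s successes and f failures in binomial data gives a Beta(a+s, b+f) posterior.
So s = 32 − 21 = 11 and f = 60 − 29 = 31.

11 correct bits and 31 errors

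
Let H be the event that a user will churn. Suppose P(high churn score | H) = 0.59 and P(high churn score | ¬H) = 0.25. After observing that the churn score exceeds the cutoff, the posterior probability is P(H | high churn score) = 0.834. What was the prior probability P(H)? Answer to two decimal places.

P(H) = 0.68

Bayes' rule in odds form gives O(H|E) = O(H)·[P(E|H)/P(E|¬H)], hence O(H) = O(H|E)/LR.
Posterior odds = 0.834/(1−0.834) = 5.0241. LR = 0.59/0.25 = 2.3600.
Prior odds = 5.0241/2.3600 = 2.1289, so P(H) = 2.1289/(1+2.1289) ≈ 0.68.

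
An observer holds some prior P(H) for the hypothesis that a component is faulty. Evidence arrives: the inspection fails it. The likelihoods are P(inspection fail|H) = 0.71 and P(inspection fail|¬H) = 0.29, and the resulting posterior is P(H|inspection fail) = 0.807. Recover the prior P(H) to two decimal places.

Bayes' rule in odds form gives O(H|E) = O(H)·[P(E|H)/P(E|¬H)], hence O(H) = O(H|E)/LR.
Posterior odds = 0.807/(1−0.807) = 4.1813. LR = 0.71/0.29 = 2.4483.
Prior odds = 4.1813/2.4483 = 1.7078, so P(H) = 1.7078/(1+1.7078) ≈ 0.63.

P(H) = 0.63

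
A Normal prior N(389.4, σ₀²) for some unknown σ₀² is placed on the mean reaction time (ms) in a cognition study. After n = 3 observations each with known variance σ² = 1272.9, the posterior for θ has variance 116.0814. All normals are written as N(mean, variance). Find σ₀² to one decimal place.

Posterior precision equals prior precision plus data precision: 1/σ_n² = 1/σ₀² + n/σ².
So 1/σ₀² = 1/116.0814 − 3/1272.9 = 0.008615 − 0.002357 = 0.006258.
Hence σ₀² = 1/0.006258 ≈ 159.8.

σ₀² = 159.8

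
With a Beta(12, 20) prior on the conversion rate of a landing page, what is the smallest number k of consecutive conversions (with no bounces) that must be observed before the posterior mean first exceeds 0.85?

k = 102

After k conversions and 0 bounces the posterior is Beta(12+k, 20), with mean (12+k)/(12+20+k).
Set (12+k)/(32+k) > 0.85 and solve: k > (0.85·32 − 12)/(1 − 0.85) = 101.333.
The smallest integer exceeding 101.333 is 102, and checking k=102: (114)/(134) = 0.8507 > 0.85.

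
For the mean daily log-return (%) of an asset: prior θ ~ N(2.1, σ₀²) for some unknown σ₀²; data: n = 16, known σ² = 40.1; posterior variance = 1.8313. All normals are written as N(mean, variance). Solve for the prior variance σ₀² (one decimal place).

For the Normal–Normal model with known σ², precisions add: τ_n = τ₀ + n/σ².
So 1/σ₀² = 1/1.8313 − 16/40.1 = 0.546060 − 0.399002 = 0.147058.
Hence σ₀² = 1/0.147058 ≈ 6.8.

σ₀² = 6.8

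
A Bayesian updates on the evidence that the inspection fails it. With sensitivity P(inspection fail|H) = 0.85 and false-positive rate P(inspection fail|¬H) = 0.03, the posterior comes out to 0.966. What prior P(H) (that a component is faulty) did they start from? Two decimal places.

P(H) = 0.50

In odds form, posterior odds = prior odds × likelihood ratio, so prior odds = posterior odds ÷ LR.
Posterior odds = 0.966/(1−0.966) = 28.4118. LR = 0.85/0.03 = 28.3333.
Prior odds = 28.4118/28.3333 = 1.0028, so P(H) = 1.0028/(1+1.0028) ≈ 0.50.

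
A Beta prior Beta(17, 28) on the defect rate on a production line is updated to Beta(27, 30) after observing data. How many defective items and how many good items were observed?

10 defective items and 2 good items

A Beta(α, β) prior with s successes and f failures in binomial data gives a Beta(α+s, β+f) posterior.
Match parameters: s=27−17=10, f=30−28=2.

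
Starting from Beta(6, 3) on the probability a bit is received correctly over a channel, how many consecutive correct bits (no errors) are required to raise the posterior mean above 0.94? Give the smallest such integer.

k = 42

After k correct bits and 0 errors the posterior is Beta(6+k, 3), with mean (6+k)/(6+3+k).
Set (6+k)/(9+k) > 0.94 and solve: k > (0.94·9 − 6)/(1 − 0.94) = 41.000.
The smallest integer exceeding 41.000 is 42, and checking k=42: (48)/(51) = 0.9412 > 0.94.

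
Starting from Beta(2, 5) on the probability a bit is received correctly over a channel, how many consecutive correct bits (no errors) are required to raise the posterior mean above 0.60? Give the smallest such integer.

k = 6

After k correct bits and 0 errors the posterior is Beta(2+k, 5), with mean (2+k)/(2+5+k).
Set (2+k)/(7+k) > 0.60 and solve: k > (0.60·7 − 2)/(1 − 0.60) = 5.500.
The smallest integer exceeding 5.500 is 6, and checking k=6: (8)/(13) = 0.6154 > 0.60.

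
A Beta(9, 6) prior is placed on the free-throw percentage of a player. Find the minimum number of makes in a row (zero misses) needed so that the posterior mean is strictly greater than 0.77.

k = 12

After k makes and 0 misses the posterior is Beta(9+k, 6), with mean (9+k)/(9+6+k).
Set (9+k)/(15+k) > 0.77 and solve: k > (0.77·15 − 9)/(1 − 0.77) = 11.087.
The smallest integer exceeding 11.087 is 12, and checking k=12: (21)/(27) = 0.7778 > 0.77.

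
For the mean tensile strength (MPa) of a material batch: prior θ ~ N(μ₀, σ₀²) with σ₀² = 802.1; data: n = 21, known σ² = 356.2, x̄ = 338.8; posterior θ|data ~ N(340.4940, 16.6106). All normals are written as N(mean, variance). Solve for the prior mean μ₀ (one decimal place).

The posterior mean is a precision-weighted average: μ_n = (τ₀μ₀ + τ_data·x̄)/(τ₀+τ_data), with τ₀=1/σ₀² and τ_data=n/σ².
Here τ₀ = 1/802.1 = 0.001247 and τ_data = 21/356.2 = 0.058956, so τ_n = 0.060203.
Rearranging for μ₀: μ₀ = (μ_n·τ_n − τ_data·x̄)/τ₀ = (340.4940·0.060203 − 0.058956·338.8) / 0.001247 = 0.524467/0.001247 ≈ 420.6.

μ₀ = 420.6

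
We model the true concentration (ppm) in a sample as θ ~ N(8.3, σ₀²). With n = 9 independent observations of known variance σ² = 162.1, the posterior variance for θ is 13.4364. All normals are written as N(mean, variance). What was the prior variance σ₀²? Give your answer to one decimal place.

σ₀² = 52.9

Posterior precision equals prior precision plus data precision: 1/σ_n² = 1/σ₀² + n/σ².
So 1/σ₀² = 1/13.4364 − 9/162.1 = 0.074425 − 0.055521 = 0.018904.
Hence σ₀² = 1/0.018904 ≈ 52.9.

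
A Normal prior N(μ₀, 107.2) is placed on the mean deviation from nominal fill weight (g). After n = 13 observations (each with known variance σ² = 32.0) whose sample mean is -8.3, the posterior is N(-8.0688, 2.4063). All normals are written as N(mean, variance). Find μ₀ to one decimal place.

With known observation variance, the Normal–Normal posterior has precision τ_n = τ₀ + n/σ² and mean μ_n = (τ₀μ₀ + (n/σ²)x̄)/τ_n.
Here τ₀ = 1/107.2 = 0.009328 and τ_data = 13/32.0 = 0.406250, so τ_n = 0.415578.
Rearranging for μ₀: μ₀ = (μ_n·τ_n − τ_data·x̄)/τ₀ = (-8.0688·0.415578 − 0.406250·-8.3) / 0.009328 = 0.018659/0.009328 ≈ 2.0.

μ₀ = 2.0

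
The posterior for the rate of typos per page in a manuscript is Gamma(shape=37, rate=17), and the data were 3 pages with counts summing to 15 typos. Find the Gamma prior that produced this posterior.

Gamma–Poisson conjugacy: posterior shape = α + Σxᵢ, posterior rate = β + n.
So α = 37 − 15 = 22 and β = 17 − 3 = 14.

Gamma(shape=22, rate=14)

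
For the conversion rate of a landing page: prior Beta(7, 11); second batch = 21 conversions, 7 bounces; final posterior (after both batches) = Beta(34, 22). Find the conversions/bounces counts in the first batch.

Sequential conjugate updates are equivalent to a single update on the pooled data, so total successes = posterior α − prior α and total failures = posterior β − prior β.
Total across both batches: 34−7=27 conversions, 22−11=11 bounces.
Subtract the second batch: 27−21=6 conversions and 11−7=4 bounces.

6 conversions and 4 bounces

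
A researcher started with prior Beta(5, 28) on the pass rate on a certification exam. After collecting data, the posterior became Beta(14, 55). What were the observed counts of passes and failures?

Under Beta–binomial conjugacy the posterior parameters are (α+s, β+f).
Match parameters: s=14−5=9, f=55−28=27.

9 passes and 27 failures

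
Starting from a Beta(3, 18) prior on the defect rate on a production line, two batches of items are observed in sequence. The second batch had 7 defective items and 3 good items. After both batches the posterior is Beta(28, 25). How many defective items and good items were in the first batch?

Because Beta–binomial updating is additive in the counts, the combined data contributed (α_post−α_prior, β_post−β_prior) successes and failures.
Total across both batches: 28−3=25 defective items, 25−18=7 good items.
Subtract the second batch: 25−7=18 defective items and 7−3=4 good items.

18 defective items and 4 good items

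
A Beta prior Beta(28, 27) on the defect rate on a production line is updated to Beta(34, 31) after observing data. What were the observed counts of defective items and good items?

6 defective items and 4 good items

Beta is conjugate to the binomial likelihood: posterior = Beta(a+s, b+f).
Match parameters: s=34−28=6, f=31−27=4.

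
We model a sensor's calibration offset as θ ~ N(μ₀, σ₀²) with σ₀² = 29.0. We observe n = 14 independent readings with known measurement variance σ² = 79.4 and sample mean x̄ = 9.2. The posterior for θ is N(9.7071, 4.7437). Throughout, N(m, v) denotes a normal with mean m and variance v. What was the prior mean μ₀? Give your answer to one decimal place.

The posterior mean is a precision-weighted average: μ_n = (τ₀μ₀ + τ_data·x̄)/(τ₀+τ_data), with τ₀=1/σ₀² and τ_data=n/σ².
Here τ₀ = 1/29.0 = 0.034483 and τ_data = 14/79.4 = 0.176322, so τ_n = 0.210805.
Rearranging for μ₀: μ₀ = (μ_n·τ_n − τ_data·x̄)/τ₀ = (9.7071·0.210805 − 0.176322·9.2) / 0.034483 = 0.424143/0.034483 ≈ 12.3.

μ₀ = 12.3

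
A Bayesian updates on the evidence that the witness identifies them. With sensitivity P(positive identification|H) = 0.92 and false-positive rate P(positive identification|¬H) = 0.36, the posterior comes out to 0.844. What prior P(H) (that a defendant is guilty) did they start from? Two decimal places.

In odds form, posterior odds = prior odds × likelihood ratio, so prior odds = posterior odds ÷ LR.
Posterior odds = 0.844/(1−0.844) = 5.4103. LR = 0.92/0.36 = 2.5556.
Prior odds = 5.4103/2.5556 = 2.1170, so P(H) = 2.1170/(1+2.1170) ≈ 0.68.

P(H) = 0.68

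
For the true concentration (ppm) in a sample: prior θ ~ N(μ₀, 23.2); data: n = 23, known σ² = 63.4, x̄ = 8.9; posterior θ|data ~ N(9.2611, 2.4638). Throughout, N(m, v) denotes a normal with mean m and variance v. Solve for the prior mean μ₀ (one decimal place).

With known observation variance, the Normal–Normal posterior has precision τ_n = τ₀ + n/σ² and mean μ_n = (τ₀μ₀ + (n/σ²)x̄)/τ_n.
Here τ₀ = 1/23.2 = 0.043103 and τ_data = 23/63.4 = 0.362776, so τ_n = 0.405879.
Rearranging for μ₀: μ₀ = (μ_n·τ_n − τ_data·x̄)/τ₀ = (9.2611·0.405879 − 0.362776·8.9) / 0.043103 = 0.530180/0.043103 ≈ 12.3.

μ₀ = 12.3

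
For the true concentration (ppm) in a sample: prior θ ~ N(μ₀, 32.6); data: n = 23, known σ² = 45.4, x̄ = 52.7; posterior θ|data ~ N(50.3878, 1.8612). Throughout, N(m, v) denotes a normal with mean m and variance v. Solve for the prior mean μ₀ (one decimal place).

μ₀ = 12.2

With known observation variance, the Normal–Normal posterior has precision τ_n = τ₀ + n/σ² and mean μ_n = (τ₀μ₀ + (n/σ²)x̄)/τ_n.
Here τ₀ = 1/32.6 = 0.030675 and τ_data = 23/45.4 = 0.506608, so τ_n = 0.537283.
Rearranging for μ₀: μ₀ = (μ_n·τ_n − τ_data·x̄)/τ₀ = (50.3878·0.537283 − 0.506608·52.7) / 0.030675 = 0.374267/0.030675 ≈ 12.2.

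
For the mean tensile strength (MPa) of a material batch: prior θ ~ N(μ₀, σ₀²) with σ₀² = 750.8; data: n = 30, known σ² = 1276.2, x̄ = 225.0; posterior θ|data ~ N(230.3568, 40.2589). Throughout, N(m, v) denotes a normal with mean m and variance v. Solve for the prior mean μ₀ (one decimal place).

The posterior mean is a precision-weighted average: μ_n = (τ₀μ₀ + τ_data·x̄)/(τ₀+τ_data), with τ₀=1/σ₀² and τ_data=n/σ².
Here τ₀ = 1/750.8 = 0.001332 and τ_data = 30/1276.2 = 0.023507, so τ_n = 0.024839.
Rearranging for μ₀: μ₀ = (μ_n·τ_n − τ_data·x̄)/τ₀ = (230.3568·0.024839 − 0.023507·225.0) / 0.001332 = 0.432758/0.001332 ≈ 324.9.

μ₀ = 324.9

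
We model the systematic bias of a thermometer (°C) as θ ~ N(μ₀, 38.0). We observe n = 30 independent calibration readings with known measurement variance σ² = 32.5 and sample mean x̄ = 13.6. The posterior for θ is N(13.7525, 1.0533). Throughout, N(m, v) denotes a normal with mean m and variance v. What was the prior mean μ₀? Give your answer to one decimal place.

With known observation variance, the Normal–Normal posterior has precision τ_n = τ₀ + n/σ² and mean μ_n = (τ₀μ₀ + (n/σ²)x̄)/τ_n.
Here τ₀ = 1/38.0 = 0.026316 and τ_data = 30/32.5 = 0.923077, so τ_n = 0.949393.
Rearranging for μ₀: μ₀ = (μ_n·τ_n − τ_data·x̄)/τ₀ = (13.7525·0.949393 − 0.923077·13.6) / 0.026316 = 0.502680/0.026316 ≈ 19.1.

μ₀ = 19.1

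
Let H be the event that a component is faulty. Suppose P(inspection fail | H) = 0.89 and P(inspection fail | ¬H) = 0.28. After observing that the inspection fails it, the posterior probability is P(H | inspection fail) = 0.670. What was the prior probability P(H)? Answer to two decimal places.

Bayes' rule in odds form gives O(H|E) = O(H)·[P(E|H)/P(E|¬H)], hence O(H) = O(H|E)/LR.
Posterior odds = 0.670/(1−0.670) = 2.0303. LR = 0.89/0.28 = 3.1786.
Prior odds = 2.0303/3.1786 = 0.6387, so P(H) = 0.6387/(1+0.6387) ≈ 0.39.

P(H) = 0.39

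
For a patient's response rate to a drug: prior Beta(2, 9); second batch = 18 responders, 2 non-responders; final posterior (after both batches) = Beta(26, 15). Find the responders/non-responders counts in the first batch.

6 responders and 4 non-responders

Sequential conjugate updates are equivalent to a single update on the pooled data, so total successes = posterior α − prior α and total failures = posterior β − prior β.
Total across both batches: 26−2=24 responders, 15−9=6 non-responders.
Subtract the second batch: 24−18=6 responders and 6−2=4 non-responders.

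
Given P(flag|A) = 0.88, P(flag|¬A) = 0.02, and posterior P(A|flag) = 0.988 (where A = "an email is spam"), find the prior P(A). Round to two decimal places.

In odds form, posterior odds = prior odds × likelihood ratio, so prior odds = posterior odds ÷ LR.
Posterior odds = 0.988/(1−0.988) = 82.3333. LR = 0.88/0.02 = 44.0000.
Prior odds = 82.3333/44.0000 = 1.8712, so P(A) = 1.8712/(1+1.8712) ≈ 0.65.

P(A) = 0.65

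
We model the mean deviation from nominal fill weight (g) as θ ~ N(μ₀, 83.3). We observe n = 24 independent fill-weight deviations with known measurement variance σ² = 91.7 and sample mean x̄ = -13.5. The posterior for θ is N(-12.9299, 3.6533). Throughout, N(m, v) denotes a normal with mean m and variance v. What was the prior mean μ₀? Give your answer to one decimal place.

The posterior mean is a precision-weighted average: μ_n = (τ₀μ₀ + τ_data·x̄)/(τ₀+τ_data), with τ₀=1/σ₀² and τ_data=n/σ².
Here τ₀ = 1/83.3 = 0.012005 and τ_data = 24/91.7 = 0.261723, so τ_n = 0.273728.
Rearranging for μ₀: μ₀ = (μ_n·τ_n − τ_data·x̄)/τ₀ = (-12.9299·0.273728 − 0.261723·-13.5) / 0.012005 = -0.006015/0.012005 ≈ -0.5.

μ₀ = -0.5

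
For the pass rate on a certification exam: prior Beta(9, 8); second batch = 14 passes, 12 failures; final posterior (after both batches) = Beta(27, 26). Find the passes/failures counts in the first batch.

Sequential conjugate updates are equivalent to a single update on the pooled data, so total successes = posterior α − prior α and total failures = posterior β − prior β.
Total across both batches: 27−9=18 passes, 26−8=18 failures.
Subtract the second batch: 18−14=4 passes and 18−12=6 failures.

4 passes and 6 failures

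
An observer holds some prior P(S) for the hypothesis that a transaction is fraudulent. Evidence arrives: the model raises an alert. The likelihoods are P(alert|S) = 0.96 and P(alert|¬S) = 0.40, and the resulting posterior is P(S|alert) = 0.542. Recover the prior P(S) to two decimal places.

Bayes' rule in odds form gives O(S|E) = O(S)·[P(E|S)/P(E|¬S)], hence O(S) = O(S|E)/LR.
Posterior odds = 0.542/(1−0.542) = 1.1834. LR = 0.96/0.40 = 2.4000.
Prior odds = 1.1834/2.4000 = 0.4931, so P(S) = 0.4931/(1+0.4931) ≈ 0.33.

P(S) = 0.33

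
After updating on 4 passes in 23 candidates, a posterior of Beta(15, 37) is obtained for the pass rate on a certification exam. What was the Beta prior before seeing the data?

Beta(11, 18)

Under Beta–binomial conjugacy the posterior parameters are (a+s, b+f).
So a = 15 − 4 = 11 and b = 37 − 19 = 18.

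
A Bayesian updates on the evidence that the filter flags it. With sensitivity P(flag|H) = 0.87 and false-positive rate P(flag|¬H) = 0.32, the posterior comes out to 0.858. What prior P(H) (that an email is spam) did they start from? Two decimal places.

Bayes' rule in odds form gives O(H|E) = O(H)·[P(E|H)/P(E|¬H)], hence O(H) = O(H|E)/LR.
Posterior odds = 0.858/(1−0.858) = 6.0423. LR = 0.87/0.32 = 2.7188.
Prior odds = 6.0423/2.7188 = 2.2224, so P(H) = 2.2224/(1+2.2224) ≈ 0.69.

P(H) = 0.69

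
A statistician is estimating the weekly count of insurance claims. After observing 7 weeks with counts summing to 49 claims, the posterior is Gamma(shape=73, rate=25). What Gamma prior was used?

Gamma(shape=24, rate=18)

Gamma–Poisson conjugacy: posterior shape = α + Σxᵢ, posterior rate = β + n.
So α = 73 − 49 = 24 and β = 25 − 7 = 18.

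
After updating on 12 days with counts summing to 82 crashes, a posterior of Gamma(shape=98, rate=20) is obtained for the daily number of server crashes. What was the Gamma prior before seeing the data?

Gamma–Poisson conjugacy: posterior shape = α + Σxᵢ, posterior rate = β + n.
So α = 98 − 82 = 16 and β = 20 − 12 = 8.

Gamma(shape=16, rate=8)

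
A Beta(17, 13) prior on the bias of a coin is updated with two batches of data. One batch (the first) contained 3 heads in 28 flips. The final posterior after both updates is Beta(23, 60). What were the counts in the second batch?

Because Beta–binomial updating is additive in the counts, the combined data contributed (α_post−α_prior, β_post−β_prior) successes and failures.
Total across both batches: 23−17=6 heads, 60−13=47 tails.
Subtract the first batch: 6−3=3 heads and 47−25=22 tails.

3 heads and 22 tails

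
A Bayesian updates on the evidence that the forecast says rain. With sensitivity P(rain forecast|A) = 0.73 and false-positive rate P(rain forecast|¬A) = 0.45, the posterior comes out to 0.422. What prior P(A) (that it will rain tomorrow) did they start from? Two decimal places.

Bayes' rule in odds form gives O(A|E) = O(A)·[P(E|A)/P(E|¬A)], hence O(A) = O(A|E)/LR.
Posterior odds = 0.422/(1−0.422) = 0.7301. LR = 0.73/0.45 = 1.6222.
Prior odds = 0.7301/1.6222 = 0.4501, so P(A) = 0.4501/(1+0.4501) ≈ 0.31.

P(A) = 0.31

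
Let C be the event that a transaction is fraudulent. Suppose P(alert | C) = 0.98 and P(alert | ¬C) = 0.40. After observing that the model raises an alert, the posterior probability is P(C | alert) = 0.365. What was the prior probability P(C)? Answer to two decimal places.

Bayes' rule in odds form gives O(C|E) = O(C)·[P(E|C)/P(E|¬C)], hence O(C) = O(C|E)/LR.
Posterior odds = 0.365/(1−0.365) = 0.5748. LR = 0.98/0.40 = 2.4500.
Prior odds = 0.5748/2.4500 = 0.2346, so P(C) = 0.2346/(1+0.2346) ≈ 0.19.

P(C) = 0.19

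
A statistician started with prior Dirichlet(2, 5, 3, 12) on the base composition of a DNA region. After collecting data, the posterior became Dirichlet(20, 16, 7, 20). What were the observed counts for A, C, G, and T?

For a Dirichlet(α) prior with multinomial counts c, the posterior is Dirichlet(α + c) componentwise.
Counts are posterior − prior componentwise: 20−2=18, 16−5=11, 7−3=4, 20−12=8.

counts (18, 11, 4, 8)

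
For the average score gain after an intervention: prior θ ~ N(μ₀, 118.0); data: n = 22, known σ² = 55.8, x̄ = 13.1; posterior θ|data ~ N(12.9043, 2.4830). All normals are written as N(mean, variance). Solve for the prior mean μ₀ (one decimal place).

With known observation variance, the Normal–Normal posterior has precision τ_n = τ₀ + n/σ² and mean μ_n = (τ₀μ₀ + (n/σ²)x̄)/τ_n.
Here τ₀ = 1/118.0 = 0.008475 and τ_data = 22/55.8 = 0.394265, so τ_n = 0.402740.
Rearranging for μ₀: μ₀ = (μ_n·τ_n − τ_data·x̄)/τ₀ = (12.9043·0.402740 − 0.394265·13.1) / 0.008475 = 0.032206/0.008475 ≈ 3.8.

μ₀ = 3.8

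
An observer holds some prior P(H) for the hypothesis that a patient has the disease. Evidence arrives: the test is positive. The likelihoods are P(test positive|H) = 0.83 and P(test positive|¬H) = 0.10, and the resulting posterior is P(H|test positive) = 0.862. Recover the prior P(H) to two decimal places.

P(H) = 0.43

In odds form, posterior odds = prior odds × likelihood ratio, so prior odds = posterior odds ÷ LR.
Posterior odds = 0.862/(1−0.862) = 6.2464. LR = 0.83/0.10 = 8.3000.
Prior odds = 6.2464/8.3000 = 0.7526, so P(H) = 0.7526/(1+0.7526) ≈ 0.43.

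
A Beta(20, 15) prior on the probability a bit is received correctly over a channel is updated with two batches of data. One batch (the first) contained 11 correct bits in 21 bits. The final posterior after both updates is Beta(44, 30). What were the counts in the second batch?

13 correct bits and 5 errors

Because Beta–binomial updating is additive in the counts, the combined data contributed (α_post−α_prior, β_post−β_prior) successes and failures.
Total across both batches: 44−20=24 correct bits, 30−15=15 errors.
Subtract the first batch: 24−11=13 correct bits and 15−10=5 errors.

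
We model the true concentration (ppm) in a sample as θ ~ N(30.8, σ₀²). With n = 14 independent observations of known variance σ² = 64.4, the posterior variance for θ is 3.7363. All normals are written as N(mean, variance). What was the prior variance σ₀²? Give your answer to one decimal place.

σ₀² = 19.9

For the Normal–Normal model with known σ², precisions add: τ_n = τ₀ + n/σ².
So 1/σ₀² = 1/3.7363 − 14/64.4 = 0.267644 − 0.217391 = 0.050253.
Hence σ₀² = 1/0.050253 ≈ 19.9.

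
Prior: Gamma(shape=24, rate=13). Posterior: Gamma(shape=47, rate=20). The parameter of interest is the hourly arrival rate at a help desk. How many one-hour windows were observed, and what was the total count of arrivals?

n = 7 one-hour windows with total 23 arrivals

A Gamma(α, β) prior (rate parametrization) on a Poisson rate with n observations summing to S gives posterior Gamma(α+S, β+n).
Matching: Σxᵢ = 47 − 24 = 23 and n = 20 − 13 = 7.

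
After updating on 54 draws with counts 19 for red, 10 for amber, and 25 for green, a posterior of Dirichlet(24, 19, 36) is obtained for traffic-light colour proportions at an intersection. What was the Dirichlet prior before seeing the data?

For a Dirichlet(α) prior with multinomial counts c, the posterior is Dirichlet(α + c) componentwise.
Subtract each count from the matching posterior parameter: 24−19=5, 19−10=9, 36−25=11.

Dirichlet(5, 9, 11)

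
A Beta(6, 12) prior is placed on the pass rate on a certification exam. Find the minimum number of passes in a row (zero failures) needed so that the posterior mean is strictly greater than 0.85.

After k passes and 0 failures the posterior is Beta(6+k, 12), with mean (6+k)/(6+12+k).
Set (6+k)/(18+k) > 0.85 and solve: k > (0.85·18 − 6)/(1 − 0.85) = 62.000.
The smallest integer exceeding 62.000 is 63, and checking k=63: (69)/(81) = 0.8519 > 0.85.

k = 63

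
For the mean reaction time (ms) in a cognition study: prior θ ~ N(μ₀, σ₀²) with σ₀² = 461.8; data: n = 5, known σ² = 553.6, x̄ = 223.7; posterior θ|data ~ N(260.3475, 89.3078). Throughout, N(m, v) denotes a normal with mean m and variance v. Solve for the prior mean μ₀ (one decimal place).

The posterior mean is a precision-weighted average: μ_n = (τ₀μ₀ + τ_data·x̄)/(τ₀+τ_data), with τ₀=1/σ₀² and τ_data=n/σ².
Here τ₀ = 1/461.8 = 0.002165 and τ_data = 5/553.6 = 0.009032, so τ_n = 0.011197.
Rearranging for μ₀: μ₀ = (μ_n·τ_n − τ_data·x̄)/τ₀ = (260.3475·0.011197 − 0.009032·223.7) / 0.002165 = 0.894653/0.002165 ≈ 413.2.

μ₀ = 413.2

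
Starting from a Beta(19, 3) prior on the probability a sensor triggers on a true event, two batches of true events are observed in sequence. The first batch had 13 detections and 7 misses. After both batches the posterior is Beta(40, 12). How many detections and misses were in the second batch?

8 detections and 2 misses

Sequential conjugate updates are equivalent to a single update on the pooled data, so total successes = posterior α − prior α and total failures = posterior β − prior β.
Total across both batches: 40−19=21 detections, 12−3=9 misses.
Subtract the first batch: 21−13=8 detections and 9−7=2 misses.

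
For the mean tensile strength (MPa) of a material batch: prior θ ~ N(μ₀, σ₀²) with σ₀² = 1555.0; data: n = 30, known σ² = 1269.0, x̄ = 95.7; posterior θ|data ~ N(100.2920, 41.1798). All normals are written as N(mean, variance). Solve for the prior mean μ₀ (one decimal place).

μ₀ = 269.1

The posterior mean is a precision-weighted average: μ_n = (τ₀μ₀ + τ_data·x̄)/(τ₀+τ_data), with τ₀=1/σ₀² and τ_data=n/σ².
Here τ₀ = 1/1555.0 = 0.000643 and τ_data = 30/1269.0 = 0.023641, so τ_n = 0.024284.
Rearranging for μ₀: μ₀ = (μ_n·τ_n − τ_data·x̄)/τ₀ = (100.2920·0.024284 − 0.023641·95.7) / 0.000643 = 0.173047/0.000643 ≈ 269.1.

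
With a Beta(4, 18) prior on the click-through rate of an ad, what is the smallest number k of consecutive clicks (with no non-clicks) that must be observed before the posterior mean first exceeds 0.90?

After k clicks and 0 non-clicks the posterior is Beta(4+k, 18), with mean (4+k)/(4+18+k).
Set (4+k)/(22+k) > 0.90 and solve: k > (0.90·22 − 4)/(1 − 0.90) = 158.000.
The smallest integer exceeding 158.000 is 159.

k = 159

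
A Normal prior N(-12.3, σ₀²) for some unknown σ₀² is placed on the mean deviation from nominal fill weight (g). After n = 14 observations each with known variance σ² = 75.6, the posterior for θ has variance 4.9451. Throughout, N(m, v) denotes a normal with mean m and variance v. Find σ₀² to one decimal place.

σ₀² = 58.7

Posterior precision equals prior precision plus data precision: 1/σ_n² = 1/σ₀² + n/σ².
So 1/σ₀² = 1/4.9451 − 14/75.6 = 0.202220 − 0.185185 = 0.017035.
Hence σ₀² = 1/0.017035 ≈ 58.7.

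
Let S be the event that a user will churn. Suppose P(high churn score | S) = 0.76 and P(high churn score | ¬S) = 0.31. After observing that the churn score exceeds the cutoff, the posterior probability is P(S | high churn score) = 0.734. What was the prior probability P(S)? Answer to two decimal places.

In odds form, posterior odds = prior odds × likelihood ratio, so prior odds = posterior odds ÷ LR.
Posterior odds = 0.734/(1−0.734) = 2.7594. LR = 0.76/0.31 = 2.4516.
Prior odds = 2.7594/2.4516 = 1.1256, so P(S) = 1.1256/(1+1.1256) ≈ 0.53.

P(S) = 0.53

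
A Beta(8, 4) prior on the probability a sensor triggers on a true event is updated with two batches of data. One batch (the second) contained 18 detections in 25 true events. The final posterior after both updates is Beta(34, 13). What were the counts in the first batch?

Sequential conjugate updates are equivalent to a single update on the pooled data, so total successes = posterior α − prior α and total failures = posterior β − prior β.
Total across both batches: 34−8=26 detections, 13−4=9 misses.
Subtract the second batch: 26−18=8 detections and 9−7=2 misses.

8 detections and 2 misses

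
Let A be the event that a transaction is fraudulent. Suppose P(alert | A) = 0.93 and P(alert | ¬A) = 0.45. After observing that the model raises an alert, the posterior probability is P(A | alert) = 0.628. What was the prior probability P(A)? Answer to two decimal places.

In odds form, posterior odds = prior odds × likelihood ratio, so prior odds = posterior odds ÷ LR.
Posterior odds = 0.628/(1−0.628) = 1.6882. LR = 0.93/0.45 = 2.0667.
Prior odds = 1.6882/2.0667 = 0.8169, so P(A) = 0.8169/(1+0.8169) ≈ 0.45.

P(A) = 0.45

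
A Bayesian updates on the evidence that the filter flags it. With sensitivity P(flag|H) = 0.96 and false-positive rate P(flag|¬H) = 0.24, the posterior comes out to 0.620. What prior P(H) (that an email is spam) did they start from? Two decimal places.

P(H) = 0.29

Bayes' rule in odds form gives O(H|E) = O(H)·[P(E|H)/P(E|¬H)], hence O(H) = O(H|E)/LR.
Posterior odds = 0.620/(1−0.620) = 1.6316. LR = 0.96/0.24 = 4.0000.
Prior odds = 1.6316/4.0000 = 0.4079, so P(H) = 0.4079/(1+0.4079) ≈ 0.29.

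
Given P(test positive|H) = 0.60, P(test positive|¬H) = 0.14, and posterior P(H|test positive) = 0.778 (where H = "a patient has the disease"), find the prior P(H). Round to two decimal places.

P(H) = 0.45

In odds form, posterior odds = prior odds × likelihood ratio, so prior odds = posterior odds ÷ LR.
Posterior odds = 0.778/(1−0.778) = 3.5045. LR = 0.60/0.14 = 4.2857.
Prior odds = 3.5045/4.2857 = 0.8177, so P(H) = 0.8177/(1+0.8177) ≈ 0.45.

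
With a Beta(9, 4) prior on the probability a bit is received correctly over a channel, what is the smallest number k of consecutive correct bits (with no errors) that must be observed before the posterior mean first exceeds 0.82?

k = 10

After k correct bits and 0 errors the posterior is Beta(9+k, 4), with mean (9+k)/(9+4+k).
Set (9+k)/(13+k) > 0.82 and solve: k > (0.82·13 − 9)/(1 − 0.82) = 9.222.
The smallest integer exceeding 9.222 is 10, and checking k=10: (19)/(23) = 0.8261 > 0.82.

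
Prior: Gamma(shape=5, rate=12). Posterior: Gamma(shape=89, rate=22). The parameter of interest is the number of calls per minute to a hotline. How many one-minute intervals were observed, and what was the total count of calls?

A Gamma(α, β) prior (rate parametrization) on a Poisson rate with n observations summing to S gives posterior Gamma(α+S, β+n).
Matching: Σxᵢ = 89 − 5 = 84 and n = 22 − 12 = 10.

n = 10 one-minute intervals with total 84 calls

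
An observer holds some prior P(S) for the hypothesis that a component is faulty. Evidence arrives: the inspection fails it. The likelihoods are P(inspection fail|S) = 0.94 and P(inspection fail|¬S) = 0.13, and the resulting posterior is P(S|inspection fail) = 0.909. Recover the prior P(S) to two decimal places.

P(S) = 0.58

Bayes' rule in odds form gives O(S|E) = O(S)·[P(E|S)/P(E|¬S)], hence O(S) = O(S|E)/LR.
Posterior odds = 0.909/(1−0.909) = 9.9890. LR = 0.94/0.13 = 7.2308.
Prior odds = 9.9890/7.2308 = 1.3815, so P(S) = 1.3815/(1+1.3815) ≈ 0.58.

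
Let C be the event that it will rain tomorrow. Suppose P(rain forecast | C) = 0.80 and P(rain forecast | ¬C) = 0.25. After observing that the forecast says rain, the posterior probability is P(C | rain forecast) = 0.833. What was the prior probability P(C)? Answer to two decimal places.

P(C) = 0.61

Bayes' rule in odds form gives O(C|E) = O(C)·[P(E|C)/P(E|¬C)], hence O(C) = O(C|E)/LR.
Posterior odds = 0.833/(1−0.833) = 4.9880. LR = 0.80/0.25 = 3.2000.
Prior odds = 4.9880/3.2000 = 1.5588, so P(C) = 1.5588/(1+1.5588) ≈ 0.61.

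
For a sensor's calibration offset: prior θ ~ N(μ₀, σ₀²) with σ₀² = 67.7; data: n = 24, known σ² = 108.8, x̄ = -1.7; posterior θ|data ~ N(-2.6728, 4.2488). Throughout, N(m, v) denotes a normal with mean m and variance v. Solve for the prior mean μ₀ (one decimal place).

μ₀ = -17.2

With known observation variance, the Normal–Normal posterior has precision τ_n = τ₀ + n/σ² and mean μ_n = (τ₀μ₀ + (n/σ²)x̄)/τ_n.
Here τ₀ = 1/67.7 = 0.014771 and τ_data = 24/108.8 = 0.220588, so τ_n = 0.235359.
Rearranging for μ₀: μ₀ = (μ_n·τ_n − τ_data·x̄)/τ₀ = (-2.6728·0.235359 − 0.220588·-1.7) / 0.014771 = -0.254068/0.014771 ≈ -17.2.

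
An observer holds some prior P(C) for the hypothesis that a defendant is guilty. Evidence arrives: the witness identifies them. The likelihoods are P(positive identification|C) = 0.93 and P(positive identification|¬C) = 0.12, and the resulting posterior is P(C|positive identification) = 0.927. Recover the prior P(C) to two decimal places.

Bayes' rule in odds form gives O(C|E) = O(C)·[P(E|C)/P(E|¬C)], hence O(C) = O(C|E)/LR.
Posterior odds = 0.927/(1−0.927) = 12.6986. LR = 0.93/0.12 = 7.7500.
Prior odds = 12.6986/7.7500 = 1.6385, so P(C) = 1.6385/(1+1.6385) ≈ 0.62.

P(C) = 0.62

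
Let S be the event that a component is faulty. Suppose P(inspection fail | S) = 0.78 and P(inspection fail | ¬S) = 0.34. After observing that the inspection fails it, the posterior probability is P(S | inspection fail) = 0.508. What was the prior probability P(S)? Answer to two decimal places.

Bayes' rule in odds form gives O(S|E) = O(S)·[P(E|S)/P(E|¬S)], hence O(S) = O(S|E)/LR.
Posterior odds = 0.508/(1−0.508) = 1.0325. LR = 0.78/0.34 = 2.2941.
Prior odds = 1.0325/2.2941 = 0.4501, so P(S) = 0.4501/(1+0.4501) ≈ 0.31.

P(S) = 0.31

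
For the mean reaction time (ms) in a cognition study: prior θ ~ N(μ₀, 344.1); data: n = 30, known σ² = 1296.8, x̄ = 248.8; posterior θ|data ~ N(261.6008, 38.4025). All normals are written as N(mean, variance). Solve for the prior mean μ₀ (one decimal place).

μ₀ = 363.5

The posterior mean is a precision-weighted average: μ_n = (τ₀μ₀ + τ_data·x̄)/(τ₀+τ_data), with τ₀=1/σ₀² and τ_data=n/σ².
Here τ₀ = 1/344.1 = 0.002906 and τ_data = 30/1296.8 = 0.023134, so τ_n = 0.026040.
Rearranging for μ₀: μ₀ = (μ_n·τ_n − τ_data·x̄)/τ₀ = (261.6008·0.026040 − 0.023134·248.8) / 0.002906 = 1.056346/0.002906 ≈ 363.5.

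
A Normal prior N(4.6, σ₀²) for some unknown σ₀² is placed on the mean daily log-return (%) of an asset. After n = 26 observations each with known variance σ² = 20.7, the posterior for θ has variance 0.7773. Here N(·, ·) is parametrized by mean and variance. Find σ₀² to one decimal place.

σ₀² = 32.8

For the Normal–Normal model with known σ², precisions add: τ_n = τ₀ + n/σ².
So 1/σ₀² = 1/0.7773 − 26/20.7 = 1.286505 − 1.256039 = 0.030466.
Hence σ₀² = 1/0.030466 ≈ 32.8.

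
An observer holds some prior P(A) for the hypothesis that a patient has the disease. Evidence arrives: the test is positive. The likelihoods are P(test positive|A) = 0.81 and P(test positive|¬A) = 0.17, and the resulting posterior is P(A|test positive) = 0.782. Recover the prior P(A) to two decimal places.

P(A) = 0.43

Bayes' rule in odds form gives O(A|E) = O(A)·[P(E|A)/P(E|¬A)], hence O(A) = O(A|E)/LR.
Posterior odds = 0.782/(1−0.782) = 3.5872. LR = 0.81/0.17 = 4.7647.
Prior odds = 3.5872/4.7647 = 0.7529, so P(A) = 0.7529/(1+0.7529) ≈ 0.43.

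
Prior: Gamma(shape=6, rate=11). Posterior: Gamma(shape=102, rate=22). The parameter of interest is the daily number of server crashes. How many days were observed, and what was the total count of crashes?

n = 11 days with total 96 crashes

A Gamma(α, β) prior (rate parametrization) on a Poisson rate with n observations summing to S gives posterior Gamma(α+S, β+n).
Matching: Σxᵢ = 102 − 6 = 96 and n = 22 − 11 = 11.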